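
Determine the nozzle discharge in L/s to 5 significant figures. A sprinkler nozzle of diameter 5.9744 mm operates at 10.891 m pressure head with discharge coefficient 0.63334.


Approach: apply the orifice equation, Q = Cd*A*sqrt(2*g*h), A = pi*(d/2)^2.
A = pi*(5.9744e-3/2)^2 = 2.803357e-05 m^2
Q = 0.63334 * 2.803357e-05 * sqrt(2*9.81*10.891) * 1000 = 0.25954 L/s
Therefore the nozzle discharge = 0.25954 L/s.


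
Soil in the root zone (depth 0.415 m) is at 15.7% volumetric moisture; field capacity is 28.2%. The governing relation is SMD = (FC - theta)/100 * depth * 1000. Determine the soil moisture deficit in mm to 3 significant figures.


SMD = (28.2 - 15.7)/100 * 0.415 * 1000 = 51.9 mm
Therefore the soil moisture deficit = 51.9 mm.


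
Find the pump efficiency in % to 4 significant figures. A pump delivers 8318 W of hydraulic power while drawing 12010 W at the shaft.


Approach: apply the efficiency ratio, eta = (P_out/P_in)*100.
eta = (8318 / 12010) * 100 = 69.26 %
Therefore the pump efficiency = 69.26 %.


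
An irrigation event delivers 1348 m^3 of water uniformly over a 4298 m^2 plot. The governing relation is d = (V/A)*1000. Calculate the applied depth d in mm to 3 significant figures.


d = (1348 / 4298) * 1000 = 314 mm
Therefore the applied depth d = 314 mm.


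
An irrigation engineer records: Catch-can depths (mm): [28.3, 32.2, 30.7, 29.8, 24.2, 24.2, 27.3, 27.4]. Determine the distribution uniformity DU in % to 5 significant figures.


Approach: apply the low-quarter distribution uniformity, DU = (mean of lowest quarter of readings / overall mean)*100.
sorted lowest 2 of 8: [24.2, 24.2] -> mean = 24.20000 mm
overall mean = 28.01250 mm
DU = (24.20000/28.01250)*100 = 86.390 %
Therefore the distribution uniformity DU = 86.390 %.


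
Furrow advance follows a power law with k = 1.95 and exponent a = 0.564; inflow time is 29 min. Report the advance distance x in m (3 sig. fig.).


Approach: apply the power-law advance function, x = k*t^a.
x = 1.95 * 29^0.564 = 13.0 m
Therefore the advance distance x = 13.0 m.


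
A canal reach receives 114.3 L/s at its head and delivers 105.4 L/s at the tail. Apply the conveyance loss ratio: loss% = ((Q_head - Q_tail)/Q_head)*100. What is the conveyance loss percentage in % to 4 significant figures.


loss = ((114.3 - 105.4)/114.3)*100 = 7.787 %
Therefore the conveyance loss percentage = 7.787 %.


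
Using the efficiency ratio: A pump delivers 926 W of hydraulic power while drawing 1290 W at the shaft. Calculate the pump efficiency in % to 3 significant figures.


Approach: apply the efficiency ratio, eta = (P_out/P_in)*100.
eta = (926 / 1290) * 100 = 71.8 %
Therefore the pump efficiency = 71.8 %.


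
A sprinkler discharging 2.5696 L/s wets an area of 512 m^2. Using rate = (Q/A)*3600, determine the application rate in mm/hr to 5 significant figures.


rate = (2.5696 / 512) * 3600 = 18.067 mm/hr
Therefore the application rate = 18.067 mm/hr.


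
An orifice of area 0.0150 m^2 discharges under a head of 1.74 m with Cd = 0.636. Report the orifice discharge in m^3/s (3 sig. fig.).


Approach: apply the orifice equation, Q = Cd*A*sqrt(2*g*h).
Q = 0.636 * 0.0150 * sqrt(2*9.81*1.74) = 0.0557 m^3/s
Therefore the orifice discharge = 0.0557 m^3/s.


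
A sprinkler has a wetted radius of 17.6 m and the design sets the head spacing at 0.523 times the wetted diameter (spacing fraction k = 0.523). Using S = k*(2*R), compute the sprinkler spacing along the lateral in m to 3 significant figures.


S = 0.523 * (2 * 17.6) = 18.4 m
Therefore the sprinkler spacing along the lateral = 18.4 m.


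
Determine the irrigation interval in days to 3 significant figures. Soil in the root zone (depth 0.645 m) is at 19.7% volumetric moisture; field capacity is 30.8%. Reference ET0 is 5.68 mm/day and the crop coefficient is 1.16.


Approach: apply soil-water budget scheduling, SMD = (FC-theta)/100*depth*1000; ETc = ET0*Kc; interval = SMD/ETc.
Step 1 — soil moisture deficit:
  SMD = (30.8 - 19.7)/100 * 0.645 * 1000 = 71.595 mm
Step 2 — daily crop ET (ETc = ET0*Kc):
  ETc = 5.68 * 1.16 = 6.5888 mm/day
Step 3 — irrigation interval (SMD/ETc):
  interval = 71.595 / 6.5888 = 10.9 days
Therefore the irrigation interval = 10.9 days.


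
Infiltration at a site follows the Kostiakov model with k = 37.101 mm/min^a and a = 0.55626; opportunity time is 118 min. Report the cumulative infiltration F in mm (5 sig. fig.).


Approach: apply the Kostiakov infiltration equation, F = k*t^a.
F = 37.101 * 118^0.55626 = 527.10 mm
Therefore the cumulative infiltration F = 527.10 mm.


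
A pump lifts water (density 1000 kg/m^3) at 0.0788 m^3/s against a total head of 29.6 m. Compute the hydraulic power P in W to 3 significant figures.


Approach: apply the hydraulic power relation, P = rho*g*Q*H.
P = 1000 * 9.81 * 0.0788 * 29.6 = 22900 W
Therefore the hydraulic power P = 22900 W.


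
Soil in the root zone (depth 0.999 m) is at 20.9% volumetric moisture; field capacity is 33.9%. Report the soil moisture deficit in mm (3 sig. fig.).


Approach: apply the soil moisture deficit relation, SMD = (FC - theta)/100 * depth * 1000.
SMD = (33.9 - 20.9)/100 * 0.999 * 1000 = 130 mm
Therefore the soil moisture deficit = 130 mm.


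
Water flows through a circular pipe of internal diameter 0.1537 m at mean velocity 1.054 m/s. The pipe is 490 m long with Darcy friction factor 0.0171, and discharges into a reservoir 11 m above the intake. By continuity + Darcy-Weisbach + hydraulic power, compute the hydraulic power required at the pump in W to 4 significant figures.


Approach: apply continuity + Darcy-Weisbach + hydraulic power, Q = A*v; hf = f*(L/D)*(v^2/(2g)); H = static + hf; P = rho*g*Q*H.
Step 1 — flow rate (continuity, Q = A*v):
  A = pi*(0.1537/2)^2 = 0.0185540 m^2
  Q = 0.0185540 * 1.054 = 0.0195559 m^3/s
Step 2 — friction head loss (Darcy-Weisbach):
  hf = 0.0171 * (490/0.1537) * (1.054^2 / (2*9.81))
  hf = 3.08674 m
Step 3 — total head: H = 11 + 3.08674 = 14.0867 m
Step 4 — hydraulic power (P = rho*g*Q*H):
  P = 1000 * 9.81 * 0.0195559 * 14.0867 = 2702 W
Therefore the hydraulic power required at the pump = 2702 W.


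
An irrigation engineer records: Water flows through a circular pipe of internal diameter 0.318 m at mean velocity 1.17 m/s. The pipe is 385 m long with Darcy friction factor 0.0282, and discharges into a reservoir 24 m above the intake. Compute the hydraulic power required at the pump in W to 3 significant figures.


Approach: apply continuity + Darcy-Weisbach + hydraulic power, Q = A*v; hf = f*(L/D)*(v^2/(2g)); H = static + hf; P = rho*g*Q*H.
Step 1 — flow rate (continuity, Q = A*v):
  A = pi*(0.318/2)^2 = 0.079423 m^2
  Q = 0.079423 * 1.17 = 0.092924 m^3/s
Step 2 — friction head loss (Darcy-Weisbach):
  hf = 0.0282 * (385/0.318) * (1.17^2 / (2*9.81))
  hf = 2.3821 m
Step 3 — total head: H = 24 + 2.3821 = 26.382 m
Step 4 — hydraulic power (P = rho*g*Q*H):
  P = 1000 * 9.81 * 0.092924 * 26.382 = 24000 W
Therefore the hydraulic power required at the pump = 24000 W.


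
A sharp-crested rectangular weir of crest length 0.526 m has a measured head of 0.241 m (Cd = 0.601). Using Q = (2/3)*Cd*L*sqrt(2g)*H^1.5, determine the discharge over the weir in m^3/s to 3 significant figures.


Q = (2/3)*0.601*0.526*sqrt(2*9.81)*0.241^1.5 = 0.110 m^3/s
Therefore the discharge over the weir = 0.110 m^3/s.


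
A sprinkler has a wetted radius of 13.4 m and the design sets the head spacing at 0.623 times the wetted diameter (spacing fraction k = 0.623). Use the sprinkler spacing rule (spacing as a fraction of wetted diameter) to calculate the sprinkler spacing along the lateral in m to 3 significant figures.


Approach: apply the sprinkler spacing rule (spacing as a fraction of wetted diameter), S = k*(2*R).
S = 0.623 * (2 * 13.4) = 16.7 m
Therefore the sprinkler spacing along the lateral = 16.7 m.


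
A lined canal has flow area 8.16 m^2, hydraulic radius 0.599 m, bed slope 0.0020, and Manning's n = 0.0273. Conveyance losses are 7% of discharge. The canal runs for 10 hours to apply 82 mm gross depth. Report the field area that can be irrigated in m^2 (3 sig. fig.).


Approach: apply Manning's equation with a conveyance and depth budget, Q = (1/n)*A*R^(2/3)*S^(1/2); Q_field = Q*(1-loss); Area = Q_field*t/(d/1000).
Step 1 — canal discharge (Manning's equation):
  Q = (1/0.0273) * 8.16 * 0.599^(2/3) * 0.0020^(1/2) = 9.4986 m^3/s
Step 2 — delivered flow: Q_field = 9.4986*(1 - 7/100) = 8.8337 m^3/s
Step 3 — volume delivered: V = 8.8337 * 10*3600 = 318010 m^3
Step 4 — area served: A = V / (depth/1000) = 318010 / 0.082 = 3880000 m^2
Therefore the field area that can be irrigated = 3880000 m^2.


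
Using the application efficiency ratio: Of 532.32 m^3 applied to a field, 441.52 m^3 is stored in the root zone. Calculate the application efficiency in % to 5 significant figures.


Approach: apply the application efficiency ratio, Ea = (stored/applied)*100.
Ea = (441.52/532.32)*100 = 82.943 %
Therefore the application efficiency = 82.943 %.


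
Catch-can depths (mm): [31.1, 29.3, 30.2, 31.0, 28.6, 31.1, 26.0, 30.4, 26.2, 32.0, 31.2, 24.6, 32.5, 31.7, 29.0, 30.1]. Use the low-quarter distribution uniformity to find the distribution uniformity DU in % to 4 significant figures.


Approach: apply the low-quarter distribution uniformity, DU = (mean of lowest quarter of readings / overall mean)*100.
sorted lowest 4 of 16: [24.6, 26.0, 26.2, 28.6] -> mean = 26.3500 mm
overall mean = 29.6875 mm
DU = (26.3500/29.6875)*100 = 88.76 %
Therefore the distribution uniformity DU = 88.76 %.


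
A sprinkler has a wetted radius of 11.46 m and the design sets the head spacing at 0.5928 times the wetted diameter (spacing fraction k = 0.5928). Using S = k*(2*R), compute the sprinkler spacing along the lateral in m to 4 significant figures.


S = 0.5928 * (2 * 11.46) = 13.59 m
Therefore the sprinkler spacing along the lateral = 13.59 m.


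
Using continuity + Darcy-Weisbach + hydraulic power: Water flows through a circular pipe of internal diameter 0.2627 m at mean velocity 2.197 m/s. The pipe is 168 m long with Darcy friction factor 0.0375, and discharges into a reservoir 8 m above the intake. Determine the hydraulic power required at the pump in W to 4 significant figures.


Approach: apply continuity + Darcy-Weisbach + hydraulic power, Q = A*v; hf = f*(L/D)*(v^2/(2g)); H = static + hf; P = rho*g*Q*H.
Step 1 — flow rate (continuity, Q = A*v):
  A = pi*(0.2627/2)^2 = 0.0542013 m^2
  Q = 0.0542013 * 2.197 = 0.119080 m^3/s
Step 2 — friction head loss (Darcy-Weisbach):
  hf = 0.0375 * (168/0.2627) * (2.197^2 / (2*9.81))
  hf = 5.89986 m
Step 3 — total head: H = 8 + 5.89986 = 13.8999 m
Step 4 — hydraulic power (P = rho*g*Q*H):
  P = 1000 * 9.81 * 0.119080 * 13.8999 = 16240 W
Therefore the hydraulic power required at the pump = 16240 W.


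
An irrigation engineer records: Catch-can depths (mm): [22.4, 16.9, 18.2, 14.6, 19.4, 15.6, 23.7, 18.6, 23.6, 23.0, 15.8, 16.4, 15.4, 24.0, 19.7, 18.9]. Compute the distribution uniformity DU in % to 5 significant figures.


Approach: apply the low-quarter distribution uniformity, DU = (mean of lowest quarter of readings / overall mean)*100.
sorted lowest 4 of 16: [14.6, 15.4, 15.6, 15.8] -> mean = 15.35000 mm
overall mean = 19.13750 mm
DU = (15.35000/19.13750)*100 = 80.209 %
Therefore the distribution uniformity DU = 80.209 %.


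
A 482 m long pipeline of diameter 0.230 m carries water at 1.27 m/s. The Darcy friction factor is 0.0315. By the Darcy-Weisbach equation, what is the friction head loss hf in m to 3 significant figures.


Approach: apply the Darcy-Weisbach equation, hf = f*(L/D)*(v^2/(2g)).
hf = 0.0315 * (482/0.230) * (1.27^2 / (2*9.81))
hf = 5.43 m
Therefore the friction head loss hf = 5.43 m.


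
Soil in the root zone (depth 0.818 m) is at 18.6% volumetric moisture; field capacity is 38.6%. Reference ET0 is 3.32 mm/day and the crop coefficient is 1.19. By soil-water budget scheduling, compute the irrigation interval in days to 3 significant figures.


Approach: apply soil-water budget scheduling, SMD = (FC-theta)/100*depth*1000; ETc = ET0*Kc; interval = SMD/ETc.
Step 1 — soil moisture deficit:
  SMD = (38.6 - 18.6)/100 * 0.818 * 1000 = 163.60 mm
Step 2 — daily crop ET (ETc = ET0*Kc):
  ETc = 3.32 * 1.19 = 3.9508 mm/day
Step 3 — irrigation interval (SMD/ETc):
  interval = 163.60 / 3.9508 = 41.4 days
Therefore the irrigation interval = 41.4 days.


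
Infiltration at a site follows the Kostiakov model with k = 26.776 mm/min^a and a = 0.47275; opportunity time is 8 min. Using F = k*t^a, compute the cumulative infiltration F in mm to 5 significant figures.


F = 26.776 * 8^0.47275 = 71.562 mm
Therefore the cumulative infiltration F = 71.562 mm.


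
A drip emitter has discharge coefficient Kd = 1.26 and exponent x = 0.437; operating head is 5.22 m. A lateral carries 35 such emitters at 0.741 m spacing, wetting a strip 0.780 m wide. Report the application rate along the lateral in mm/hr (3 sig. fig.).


Approach: apply the emitter equation with a lateral mass balance, q = Kd*h^x; Q = n*q; rate = Q/(n*spacing*width).
Step 1 — single emitter flow (q = Kd*h^x):
  q = 1.26 * 5.22^0.437 = 2.5941 L/hr
Step 2 — total lateral flow: Q = 35 * 2.5941 = 90.795 L/hr
Step 3 — wetted area: A = 35 * 0.741 * 0.780 = 20.229 m^2
Step 4 — application rate: Q/A = 90.795/20.229 = 4.49 mm/hr
Therefore the application rate along the lateral = 4.49 mm/hr.


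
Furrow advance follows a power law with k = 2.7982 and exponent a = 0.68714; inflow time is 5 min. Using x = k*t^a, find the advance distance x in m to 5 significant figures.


x = 2.7982 * 5^0.68714 = 8.4561 m
Therefore the advance distance x = 8.4561 m.


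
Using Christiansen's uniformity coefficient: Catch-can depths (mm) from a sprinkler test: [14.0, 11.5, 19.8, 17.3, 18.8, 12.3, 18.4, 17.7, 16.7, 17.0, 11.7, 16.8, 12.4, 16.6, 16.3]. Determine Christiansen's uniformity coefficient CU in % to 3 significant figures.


Approach: apply Christiansen's uniformity coefficient, CU = (1 - mean_abs_deviation/mean)*100.
mean = 15.820 mm
mean |d_i - mean| = 2.2933 mm
CU = (1 - 2.2933/15.820)*100 = 85.5 %
Therefore Christiansen's uniformity coefficient CU = 85.5 %.


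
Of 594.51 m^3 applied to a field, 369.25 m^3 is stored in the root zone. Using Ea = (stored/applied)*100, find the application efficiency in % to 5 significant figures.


Ea = (369.25/594.51)*100 = 62.110 %
Therefore the application efficiency = 62.110 %.


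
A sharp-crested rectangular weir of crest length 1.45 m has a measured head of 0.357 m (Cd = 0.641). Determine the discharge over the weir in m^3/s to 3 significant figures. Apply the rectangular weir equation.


Approach: apply the rectangular weir equation, Q = (2/3)*Cd*L*sqrt(2g)*H^1.5.
Q = (2/3)*0.641*1.45*sqrt(2*9.81)*0.357^1.5 = 0.585 m^3/s
Therefore the discharge over the weir = 0.585 m^3/s.


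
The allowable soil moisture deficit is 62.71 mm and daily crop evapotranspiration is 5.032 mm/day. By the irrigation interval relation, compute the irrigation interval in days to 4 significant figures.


Approach: apply the irrigation interval relation, interval = SMD / ETc.
interval = 62.71 / 5.032 = 12.46 days
Therefore the irrigation interval = 12.46 days.


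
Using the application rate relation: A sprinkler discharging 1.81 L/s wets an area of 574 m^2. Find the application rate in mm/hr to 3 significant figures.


Approach: apply the application rate relation, rate = (Q/A)*3600.
rate = (1.81 / 574) * 3600 = 11.4 mm/hr
Therefore the application rate = 11.4 mm/hr.


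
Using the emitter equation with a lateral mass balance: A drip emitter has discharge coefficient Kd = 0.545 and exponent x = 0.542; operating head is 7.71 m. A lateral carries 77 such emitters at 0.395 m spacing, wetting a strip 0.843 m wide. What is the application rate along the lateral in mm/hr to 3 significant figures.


Approach: apply the emitter equation with a lateral mass balance, q = Kd*h^x; Q = n*q; rate = Q/(n*spacing*width).
Step 1 — single emitter flow (q = Kd*h^x):
  q = 0.545 * 7.71^0.542 = 1.6488 L/hr
Step 2 — total lateral flow: Q = 77 * 1.6488 = 126.96 L/hr
Step 3 — wetted area: A = 77 * 0.395 * 0.843 = 25.640 m^2
Step 4 — application rate: Q/A = 126.96/25.640 = 4.95 mm/hr
Therefore the application rate along the lateral = 4.95 mm/hr.


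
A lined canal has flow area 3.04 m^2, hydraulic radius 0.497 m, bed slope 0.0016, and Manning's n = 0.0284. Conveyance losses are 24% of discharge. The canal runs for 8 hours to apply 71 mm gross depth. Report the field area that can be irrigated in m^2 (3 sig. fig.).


Approach: apply Manning's equation with a conveyance and depth budget, Q = (1/n)*A*R^(2/3)*S^(1/2); Q_field = Q*(1-loss); Area = Q_field*t/(d/1000).
Step 1 — canal discharge (Manning's equation):
  Q = (1/0.0284) * 3.04 * 0.497^(2/3) * 0.0016^(1/2) = 2.6865 m^3/s
Step 2 — delivered flow: Q_field = 2.6865*(1 - 24/100) = 2.0417 m^3/s
Step 3 — volume delivered: V = 2.0417 * 8*3600 = 58802 m^3
Step 4 — area served: A = V / (depth/1000) = 58802 / 0.071 = 828000 m^2
Therefore the field area that can be irrigated = 828000 m^2.


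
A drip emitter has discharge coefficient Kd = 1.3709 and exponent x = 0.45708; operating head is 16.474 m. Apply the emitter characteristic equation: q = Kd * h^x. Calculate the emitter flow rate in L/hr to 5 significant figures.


q = 1.3709 * 16.474^0.45708 = 4.9338 L/hr
Therefore the emitter flow rate = 4.9338 L/hr.


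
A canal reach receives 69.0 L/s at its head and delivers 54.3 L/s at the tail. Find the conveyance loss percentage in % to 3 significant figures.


Approach: apply the conveyance loss ratio, loss% = ((Q_head - Q_tail)/Q_head)*100.
loss = ((69.0 - 54.3)/69.0)*100 = 21.3 %
Therefore the conveyance loss percentage = 21.3 %.


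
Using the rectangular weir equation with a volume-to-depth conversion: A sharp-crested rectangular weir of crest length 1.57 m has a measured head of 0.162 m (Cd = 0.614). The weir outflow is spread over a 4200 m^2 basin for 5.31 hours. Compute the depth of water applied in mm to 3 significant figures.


Approach: apply the rectangular weir equation with a volume-to-depth conversion, Q = (2/3)*Cd*L*sqrt(2g)*H^1.5; d = Q*t/A * 1000.
Step 1 — weir discharge:
  Q = (2/3)*0.614*1.57*sqrt(2*9.81)*0.162^1.5 = 0.18561 m^3/s
Step 2 — volume: V = 0.18561 * 5.31*3600 = 3548.1 m^3
Step 3 — depth: d = V/A * 1000 = 3548.1/4200 * 1000 = 845 mm
Therefore the depth of water applied = 845 mm.


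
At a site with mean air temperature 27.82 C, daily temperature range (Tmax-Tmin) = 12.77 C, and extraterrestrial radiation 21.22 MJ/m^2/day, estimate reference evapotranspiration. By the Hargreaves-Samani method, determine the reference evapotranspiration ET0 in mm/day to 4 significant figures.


Approach: apply the Hargreaves-Samani method, ET0 = 0.0023*(Tmean+17.8)*sqrt(Tmax-Tmin)*0.408*Ra.
ET0 = 0.0023*(27.82+17.8)*sqrt(12.77)*0.408*21.22 = 3.246 mm/day
Therefore the reference evapotranspiration ET0 = 3.246 mm/day.


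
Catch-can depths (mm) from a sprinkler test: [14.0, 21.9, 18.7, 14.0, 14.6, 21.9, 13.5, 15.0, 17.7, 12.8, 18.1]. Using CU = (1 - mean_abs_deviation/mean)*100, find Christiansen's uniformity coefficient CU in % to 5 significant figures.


mean = 16.56364 mm
mean |d_i - mean| = 2.814876 mm
CU = (1 - 2.814876/16.56364)*100 = 83.006 %
Therefore Christiansen's uniformity coefficient CU = 83.006 %.


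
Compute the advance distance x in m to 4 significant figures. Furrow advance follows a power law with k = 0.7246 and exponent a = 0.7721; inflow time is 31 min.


Approach: apply the power-law advance function, x = k*t^a.
x = 0.7246 * 31^0.7721 = 10.27 m
Therefore the advance distance x = 10.27 m.


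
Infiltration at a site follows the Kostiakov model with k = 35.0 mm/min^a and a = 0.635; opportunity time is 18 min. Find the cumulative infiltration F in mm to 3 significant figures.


Approach: apply the Kostiakov infiltration equation, F = k*t^a.
F = 35.0 * 18^0.635 = 219 mm
Therefore the cumulative infiltration F = 219 mm.


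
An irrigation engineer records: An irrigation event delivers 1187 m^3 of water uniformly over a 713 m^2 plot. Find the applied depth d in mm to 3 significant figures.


Approach: apply depth from volume over area, d = (V/A)*1000.
d = (1187 / 713) * 1000 = 1660 mm
Therefore the applied depth d = 1660 mm.


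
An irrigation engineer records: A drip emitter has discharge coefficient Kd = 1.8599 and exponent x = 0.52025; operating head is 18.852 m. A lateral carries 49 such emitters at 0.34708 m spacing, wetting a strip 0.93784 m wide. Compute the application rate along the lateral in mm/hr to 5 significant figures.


Approach: apply the emitter equation with a lateral mass balance, q = Kd*h^x; Q = n*q; rate = Q/(n*spacing*width).
Step 1 — single emitter flow (q = Kd*h^x):
  q = 1.8599 * 18.852^0.52025 = 8.570266 L/hr
Step 2 — total lateral flow: Q = 49 * 8.570266 = 419.9430 L/hr
Step 3 — wetted area: A = 49 * 0.34708 * 0.93784 = 15.94977 m^2
Step 4 — application rate: Q/A = 419.9430/15.94977 = 26.329 mm/hr
Therefore the application rate along the lateral = 26.329 mm/hr.


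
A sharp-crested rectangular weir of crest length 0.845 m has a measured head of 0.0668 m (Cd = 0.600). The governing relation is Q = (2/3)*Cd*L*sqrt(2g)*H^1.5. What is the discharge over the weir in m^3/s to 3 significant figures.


Q = (2/3)*0.600*0.845*sqrt(2*9.81)*0.0668^1.5 = 0.0258 m^3/s
Therefore the discharge over the weir = 0.0258 m^3/s.


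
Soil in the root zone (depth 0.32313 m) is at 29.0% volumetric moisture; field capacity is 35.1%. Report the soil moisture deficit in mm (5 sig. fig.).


Approach: apply the soil moisture deficit relation, SMD = (FC - theta)/100 * depth * 1000.
SMD = (35.1 - 29.0)/100 * 0.32313 * 1000 = 19.711 mm
Therefore the soil moisture deficit = 19.711 mm.


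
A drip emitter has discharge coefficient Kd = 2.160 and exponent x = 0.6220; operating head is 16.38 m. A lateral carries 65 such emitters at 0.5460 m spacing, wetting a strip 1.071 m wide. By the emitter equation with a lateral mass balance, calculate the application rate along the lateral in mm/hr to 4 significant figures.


Approach: apply the emitter equation with a lateral mass balance, q = Kd*h^x; Q = n*q; rate = Q/(n*spacing*width).
Step 1 — single emitter flow (q = Kd*h^x):
  q = 2.160 * 16.38^0.6220 = 12.2958 L/hr
Step 2 — total lateral flow: Q = 65 * 12.2958 = 799.227 L/hr
Step 3 — wetted area: A = 65 * 0.5460 * 1.071 = 38.0098 m^2
Step 4 — application rate: Q/A = 799.227/38.0098 = 21.03 mm/hr
Therefore the application rate along the lateral = 21.03 mm/hr.


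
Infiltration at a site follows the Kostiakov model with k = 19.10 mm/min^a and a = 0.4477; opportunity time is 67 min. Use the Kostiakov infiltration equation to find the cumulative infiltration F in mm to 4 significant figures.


Approach: apply the Kostiakov infiltration equation, F = k*t^a.
F = 19.10 * 67^0.4477 = 125.5 mm
Therefore the cumulative infiltration F = 125.5 mm.


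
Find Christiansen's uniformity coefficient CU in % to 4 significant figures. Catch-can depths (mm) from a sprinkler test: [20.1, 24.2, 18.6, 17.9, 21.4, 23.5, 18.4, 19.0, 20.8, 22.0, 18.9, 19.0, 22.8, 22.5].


Approach: apply Christiansen's uniformity coefficient, CU = (1 - mean_abs_deviation/mean)*100.
mean = 20.6500 mm
mean |d_i - mean| = 1.80714 mm
CU = (1 - 1.80714/20.6500)*100 = 91.25 %
Therefore Christiansen's uniformity coefficient CU = 91.25 %.


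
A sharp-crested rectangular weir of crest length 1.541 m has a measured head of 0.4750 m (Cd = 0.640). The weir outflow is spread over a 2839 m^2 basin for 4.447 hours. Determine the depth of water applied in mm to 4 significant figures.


Approach: apply the rectangular weir equation with a volume-to-depth conversion, Q = (2/3)*Cd*L*sqrt(2g)*H^1.5; d = Q*t/A * 1000.
Step 1 — weir discharge:
  Q = (2/3)*0.640*1.541*sqrt(2*9.81)*0.4750^1.5 = 0.953413 m^3/s
Step 2 — volume: V = 0.953413 * 4.447*3600 = 15263.4 m^3
Step 3 — depth: d = V/A * 1000 = 15263.4/2839 * 1000 = 5376 mm
Therefore the depth of water applied = 5376 mm.


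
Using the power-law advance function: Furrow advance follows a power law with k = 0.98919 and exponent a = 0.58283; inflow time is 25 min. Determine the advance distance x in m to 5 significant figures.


Approach: apply the power-law advance function, x = k*t^a.
x = 0.98919 * 25^0.58283 = 6.4572 m
Therefore the advance distance x = 6.4572 m.


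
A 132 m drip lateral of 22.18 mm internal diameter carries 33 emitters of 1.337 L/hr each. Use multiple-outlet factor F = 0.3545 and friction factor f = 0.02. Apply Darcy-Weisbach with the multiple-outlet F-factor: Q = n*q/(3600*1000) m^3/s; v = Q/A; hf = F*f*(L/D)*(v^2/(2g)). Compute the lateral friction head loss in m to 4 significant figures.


Q = 33*1.337/(3600*1000) = 1.22558e-05 m^3/s
A = pi*(22.18e-3/2)^2 = 3.86379e-04 m^2, so v = Q/A = 0.0317198 m/s
hf = 0.3545*0.02*(132/0.02218)*(0.0317198^2/(2*9.81)) = 0.002164 m
Therefore the lateral friction head loss = 0.002164 m.


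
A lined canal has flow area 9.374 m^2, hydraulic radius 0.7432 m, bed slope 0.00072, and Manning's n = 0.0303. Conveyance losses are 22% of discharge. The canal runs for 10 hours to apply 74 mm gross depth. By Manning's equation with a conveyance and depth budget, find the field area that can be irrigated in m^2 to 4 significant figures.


Approach: apply Manning's equation with a conveyance and depth budget, Q = (1/n)*A*R^(2/3)*S^(1/2); Q_field = Q*(1-loss); Area = Q_field*t/(d/1000).
Step 1 — canal discharge (Manning's equation):
  Q = (1/0.0303) * 9.374 * 0.7432^(2/3) * 0.00072^(1/2) = 6.81113 m^3/s
Step 2 — delivered flow: Q_field = 6.81113*(1 - 22/100) = 5.31268 m^3/s
Step 3 — volume delivered: V = 5.31268 * 10*3600 = 191256 m^3
Step 4 — area served: A = V / (depth/1000) = 191256 / 0.074 = 2585000 m^2
Therefore the field area that can be irrigated = 2585000 m^2.


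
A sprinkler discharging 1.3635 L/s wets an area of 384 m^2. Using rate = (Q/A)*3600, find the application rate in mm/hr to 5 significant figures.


rate = (1.3635 / 384) * 3600 = 12.783 mm/hr
Therefore the application rate = 12.783 mm/hr.


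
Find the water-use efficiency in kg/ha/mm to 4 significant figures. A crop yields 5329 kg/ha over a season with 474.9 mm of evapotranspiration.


Approach: apply the water-use efficiency ratio, WUE = yield/ET.
WUE = 5329 / 474.9 = 11.22 kg/ha/mm
Therefore the water-use efficiency = 11.22 kg/ha/mm.


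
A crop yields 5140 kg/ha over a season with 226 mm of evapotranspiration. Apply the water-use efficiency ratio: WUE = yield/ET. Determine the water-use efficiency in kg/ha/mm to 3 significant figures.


WUE = 5140 / 226 = 22.7 kg/ha/mm
Therefore the water-use efficiency = 22.7 kg/ha/mm.


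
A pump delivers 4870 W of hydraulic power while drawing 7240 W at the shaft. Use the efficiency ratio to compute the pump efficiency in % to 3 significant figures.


Approach: apply the efficiency ratio, eta = (P_out/P_in)*100.
eta = (4870 / 7240) * 100 = 67.3 %
Therefore the pump efficiency = 67.3 %.


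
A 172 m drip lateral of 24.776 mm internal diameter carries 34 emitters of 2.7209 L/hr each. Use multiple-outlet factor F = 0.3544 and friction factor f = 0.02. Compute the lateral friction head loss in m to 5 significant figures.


Approach: apply Darcy-Weisbach with the multiple-outlet F-factor, Q = n*q/(3600*1000) m^3/s; v = Q/A; hf = F*f*(L/D)*(v^2/(2g)).
Q = 34*2.7209/(3600*1000) = 2.569739e-05 m^3/s
A = pi*(24.776e-3/2)^2 = 4.821168e-04 m^2, so v = Q/A = 0.05330117 m/s
hf = 0.3544*0.02*(172/0.024776)*(0.05330117^2/(2*9.81)) = 0.0071252 m
Therefore the lateral friction head loss = 0.0071252 m.


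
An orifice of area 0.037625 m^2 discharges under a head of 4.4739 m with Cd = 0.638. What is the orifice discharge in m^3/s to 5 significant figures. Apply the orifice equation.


Approach: apply the orifice equation, Q = Cd*A*sqrt(2*g*h).
Q = 0.638 * 0.037625 * sqrt(2*9.81*4.4739) = 0.22490 m^3/s
Therefore the orifice discharge = 0.22490 m^3/s.


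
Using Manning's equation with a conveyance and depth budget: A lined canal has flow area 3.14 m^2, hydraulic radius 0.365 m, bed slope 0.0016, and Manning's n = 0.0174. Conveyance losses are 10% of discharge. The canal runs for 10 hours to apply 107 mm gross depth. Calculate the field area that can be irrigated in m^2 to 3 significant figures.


Approach: apply Manning's equation with a conveyance and depth budget, Q = (1/n)*A*R^(2/3)*S^(1/2); Q_field = Q*(1-loss); Area = Q_field*t/(d/1000).
Step 1 — canal discharge (Manning's equation):
  Q = (1/0.0174) * 3.14 * 0.365^(2/3) * 0.0016^(1/2) = 3.6867 m^3/s
Step 2 — delivered flow: Q_field = 3.6867*(1 - 10/100) = 3.3180 m^3/s
Step 3 — volume delivered: V = 3.3180 * 10*3600 = 119450 m^3
Step 4 — area served: A = V / (depth/1000) = 119450 / 0.107 = 1120000 m^2
Therefore the field area that can be irrigated = 1120000 m^2.


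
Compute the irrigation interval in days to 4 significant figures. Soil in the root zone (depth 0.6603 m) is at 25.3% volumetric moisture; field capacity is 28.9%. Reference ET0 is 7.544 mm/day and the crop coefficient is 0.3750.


Approach: apply soil-water budget scheduling, SMD = (FC-theta)/100*depth*1000; ETc = ET0*Kc; interval = SMD/ETc.
Step 1 — soil moisture deficit:
  SMD = (28.9 - 25.3)/100 * 0.6603 * 1000 = 23.7708 mm
Step 2 — daily crop ET (ETc = ET0*Kc):
  ETc = 7.544 * 0.3750 = 2.82900 mm/day
Step 3 — irrigation interval (SMD/ETc):
  interval = 23.7708 / 2.82900 = 8.403 days
Therefore the irrigation interval = 8.403 days.


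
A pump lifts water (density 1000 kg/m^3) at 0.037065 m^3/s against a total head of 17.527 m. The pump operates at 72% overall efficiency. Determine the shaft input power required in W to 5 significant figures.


Approach: apply hydraulic power then efficiency conversion, P = rho*g*Q*H; P_in = P/eta.
Step 1 — hydraulic power (P = rho*g*Q*H):
  P = 1000 * 9.81 * 0.037065 * 17.527 = 6372.951 W
Step 2 — input power: P_in = P/eta = 6372.951 / 0.72 = 8851.3 W
Therefore the shaft input power required = 8851.3 W.


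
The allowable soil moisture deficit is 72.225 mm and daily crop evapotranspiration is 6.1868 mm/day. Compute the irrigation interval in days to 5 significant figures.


Approach: apply the irrigation interval relation, interval = SMD / ETc.
interval = 72.225 / 6.1868 = 11.674 days
Therefore the irrigation interval = 11.674 days.


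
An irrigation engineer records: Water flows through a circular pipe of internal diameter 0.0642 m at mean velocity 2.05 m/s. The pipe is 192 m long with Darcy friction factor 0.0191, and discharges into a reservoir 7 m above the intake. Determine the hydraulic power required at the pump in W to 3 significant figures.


Approach: apply continuity + Darcy-Weisbach + hydraulic power, Q = A*v; hf = f*(L/D)*(v^2/(2g)); H = static + hf; P = rho*g*Q*H.
Step 1 — flow rate (continuity, Q = A*v):
  A = pi*(0.0642/2)^2 = 0.0032371 m^2
  Q = 0.0032371 * 2.05 = 0.0066361 m^3/s
Step 2 — friction head loss (Darcy-Weisbach):
  hf = 0.0191 * (192/0.0642) * (2.05^2 / (2*9.81))
  hf = 12.235 m
Step 3 — total head: H = 7 + 12.235 = 19.235 m
Step 4 — hydraulic power (P = rho*g*Q*H):
  P = 1000 * 9.81 * 0.0066361 * 19.235 = 1250 W
Therefore the hydraulic power required at the pump = 1250 W.


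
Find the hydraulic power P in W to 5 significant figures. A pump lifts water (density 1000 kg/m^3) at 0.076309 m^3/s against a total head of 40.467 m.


Approach: apply the hydraulic power relation, P = rho*g*Q*H.
P = 1000 * 9.81 * 0.076309 * 40.467 = 30293 W
Therefore the hydraulic power P = 30293 W.


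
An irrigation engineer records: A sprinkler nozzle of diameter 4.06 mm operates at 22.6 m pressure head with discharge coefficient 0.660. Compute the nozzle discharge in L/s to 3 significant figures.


Approach: apply the orifice equation, Q = Cd*A*sqrt(2*g*h), A = pi*(d/2)^2.
A = pi*(4.06e-3/2)^2 = 1.2946e-05 m^2
Q = 0.660 * 1.2946e-05 * sqrt(2*9.81*22.6) * 1000 = 0.180 L/s
Therefore the nozzle discharge = 0.180 L/s.


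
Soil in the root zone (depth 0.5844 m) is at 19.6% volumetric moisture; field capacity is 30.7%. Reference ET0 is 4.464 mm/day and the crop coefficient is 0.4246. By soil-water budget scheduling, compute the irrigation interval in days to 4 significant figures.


Approach: apply soil-water budget scheduling, SMD = (FC-theta)/100*depth*1000; ETc = ET0*Kc; interval = SMD/ETc.
Step 1 — soil moisture deficit:
  SMD = (30.7 - 19.6)/100 * 0.5844 * 1000 = 64.8684 mm
Step 2 — daily crop ET (ETc = ET0*Kc):
  ETc = 4.464 * 0.4246 = 1.89541 mm/day
Step 3 — irrigation interval (SMD/ETc):
  interval = 64.8684 / 1.89541 = 34.22 days
Therefore the irrigation interval = 34.22 days.


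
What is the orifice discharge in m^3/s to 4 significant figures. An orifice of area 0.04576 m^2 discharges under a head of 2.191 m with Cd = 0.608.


Approach: apply the orifice equation, Q = Cd*A*sqrt(2*g*h).
Q = 0.608 * 0.04576 * sqrt(2*9.81*2.191) = 0.1824 m^3/s
Therefore the orifice discharge = 0.1824 m^3/s.


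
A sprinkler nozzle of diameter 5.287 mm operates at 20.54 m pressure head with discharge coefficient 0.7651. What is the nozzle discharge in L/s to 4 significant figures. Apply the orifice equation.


Approach: apply the orifice equation, Q = Cd*A*sqrt(2*g*h), A = pi*(d/2)^2.
A = pi*(5.287e-3/2)^2 = 2.19537e-05 m^2
Q = 0.7651 * 2.19537e-05 * sqrt(2*9.81*20.54) * 1000 = 0.3372 L/s
Therefore the nozzle discharge = 0.3372 L/s.


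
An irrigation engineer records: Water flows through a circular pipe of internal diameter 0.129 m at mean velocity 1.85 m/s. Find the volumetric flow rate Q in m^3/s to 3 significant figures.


Approach: apply the continuity equation for pipe flow, Q = A * v with A = pi*(D/2)^2.
A = pi*(0.129/2)^2 = 0.013070 m^2
Q = 0.013070 * 1.85 = 0.0242 m^3/s
Therefore the volumetric flow rate Q = 0.0242 m^3/s.


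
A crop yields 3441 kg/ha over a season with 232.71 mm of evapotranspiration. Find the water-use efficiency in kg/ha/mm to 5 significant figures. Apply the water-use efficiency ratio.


Approach: apply the water-use efficiency ratio, WUE = yield/ET.
WUE = 3441 / 232.71 = 14.787 kg/ha/mm
Therefore the water-use efficiency = 14.787 kg/ha/mm.


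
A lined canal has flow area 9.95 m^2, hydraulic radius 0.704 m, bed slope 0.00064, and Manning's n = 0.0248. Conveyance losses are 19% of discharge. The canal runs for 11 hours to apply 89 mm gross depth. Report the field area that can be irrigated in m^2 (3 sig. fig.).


Approach: apply Manning's equation with a conveyance and depth budget, Q = (1/n)*A*R^(2/3)*S^(1/2); Q_field = Q*(1-loss); Area = Q_field*t/(d/1000).
Step 1 — canal discharge (Manning's equation):
  Q = (1/0.0248) * 9.95 * 0.704^(2/3) * 0.00064^(1/2) = 8.0324 m^3/s
Step 2 — delivered flow: Q_field = 8.0324*(1 - 19/100) = 6.5062 m^3/s
Step 3 — volume delivered: V = 6.5062 * 11*3600 = 257650 m^3
Step 4 — area served: A = V / (depth/1000) = 257650 / 0.089 = 2890000 m^2
Therefore the field area that can be irrigated = 2890000 m^2.


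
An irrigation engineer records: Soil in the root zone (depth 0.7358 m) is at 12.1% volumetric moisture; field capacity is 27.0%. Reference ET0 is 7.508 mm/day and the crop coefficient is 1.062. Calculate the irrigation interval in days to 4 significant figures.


Approach: apply soil-water budget scheduling, SMD = (FC-theta)/100*depth*1000; ETc = ET0*Kc; interval = SMD/ETc.
Step 1 — soil moisture deficit:
  SMD = (27.0 - 12.1)/100 * 0.7358 * 1000 = 109.634 mm
Step 2 — daily crop ET (ETc = ET0*Kc):
  ETc = 7.508 * 1.062 = 7.97350 mm/day
Step 3 — irrigation interval (SMD/ETc):
  interval = 109.634 / 7.97350 = 13.75 days
Therefore the irrigation interval = 13.75 days.


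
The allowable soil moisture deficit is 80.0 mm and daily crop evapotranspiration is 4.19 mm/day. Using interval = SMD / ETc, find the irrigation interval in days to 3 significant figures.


interval = 80.0 / 4.19 = 19.1 days
Therefore the irrigation interval = 19.1 days.


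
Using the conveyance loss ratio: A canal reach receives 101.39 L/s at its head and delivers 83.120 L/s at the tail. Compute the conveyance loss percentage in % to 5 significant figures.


Approach: apply the conveyance loss ratio, loss% = ((Q_head - Q_tail)/Q_head)*100.
loss = ((101.39 - 83.120)/101.39)*100 = 18.020 %
Therefore the conveyance loss percentage = 18.020 %.


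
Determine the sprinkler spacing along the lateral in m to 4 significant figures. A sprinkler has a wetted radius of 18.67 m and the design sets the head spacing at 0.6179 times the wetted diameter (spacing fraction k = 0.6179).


Approach: apply the sprinkler spacing rule (spacing as a fraction of wetted diameter), S = k*(2*R).
S = 0.6179 * (2 * 18.67) = 23.07 m
Therefore the sprinkler spacing along the lateral = 23.07 m.


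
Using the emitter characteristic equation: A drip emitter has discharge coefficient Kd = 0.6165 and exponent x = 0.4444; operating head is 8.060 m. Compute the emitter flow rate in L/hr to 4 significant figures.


Approach: apply the emitter characteristic equation, q = Kd * h^x.
q = 0.6165 * 8.060^0.4444 = 1.559 L/hr
Therefore the emitter flow rate = 1.559 L/hr.


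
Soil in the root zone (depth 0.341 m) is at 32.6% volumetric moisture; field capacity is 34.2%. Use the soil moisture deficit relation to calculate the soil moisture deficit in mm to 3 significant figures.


Approach: apply the soil moisture deficit relation, SMD = (FC - theta)/100 * depth * 1000.
SMD = (34.2 - 32.6)/100 * 0.341 * 1000 = 5.46 mm
Therefore the soil moisture deficit = 5.46 mm.


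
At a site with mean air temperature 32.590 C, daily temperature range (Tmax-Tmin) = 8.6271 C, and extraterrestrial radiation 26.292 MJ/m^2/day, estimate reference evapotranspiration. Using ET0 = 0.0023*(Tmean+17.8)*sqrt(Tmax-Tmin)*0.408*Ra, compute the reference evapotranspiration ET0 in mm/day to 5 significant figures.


ET0 = 0.0023*(32.590+17.8)*sqrt(8.6271)*0.408*26.292 = 3.6516 mm/day
Therefore the reference evapotranspiration ET0 = 3.6516 mm/day.


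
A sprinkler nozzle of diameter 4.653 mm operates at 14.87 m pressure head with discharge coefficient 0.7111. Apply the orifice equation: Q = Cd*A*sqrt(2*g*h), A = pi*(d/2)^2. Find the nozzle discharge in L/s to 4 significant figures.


A = pi*(4.653e-3/2)^2 = 1.70042e-05 m^2
Q = 0.7111 * 1.70042e-05 * sqrt(2*9.81*14.87) * 1000 = 0.2065 L/s
Therefore the nozzle discharge = 0.2065 L/s.


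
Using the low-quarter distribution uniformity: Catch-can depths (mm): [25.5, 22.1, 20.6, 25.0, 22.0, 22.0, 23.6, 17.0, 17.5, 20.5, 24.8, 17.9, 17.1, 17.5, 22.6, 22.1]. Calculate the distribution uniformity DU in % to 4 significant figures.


Approach: apply the low-quarter distribution uniformity, DU = (mean of lowest quarter of readings / overall mean)*100.
sorted lowest 4 of 16: [17.0, 17.1, 17.5, 17.5] -> mean = 17.2750 mm
overall mean = 21.1125 mm
DU = (17.2750/21.1125)*100 = 81.82 %
Therefore the distribution uniformity DU = 81.82 %.


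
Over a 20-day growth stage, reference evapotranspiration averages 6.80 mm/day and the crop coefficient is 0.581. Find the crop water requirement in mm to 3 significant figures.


Approach: apply the crop water requirement relation, CWR = ET0 * Kc * days.
CWR = 6.80 * 0.581 * 20 = 79.0 mm
Therefore the crop water requirement = 79.0 mm.


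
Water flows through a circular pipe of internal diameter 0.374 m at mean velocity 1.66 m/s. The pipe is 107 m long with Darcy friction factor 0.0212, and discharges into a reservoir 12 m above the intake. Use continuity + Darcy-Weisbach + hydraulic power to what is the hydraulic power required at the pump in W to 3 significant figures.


Approach: apply continuity + Darcy-Weisbach + hydraulic power, Q = A*v; hf = f*(L/D)*(v^2/(2g)); H = static + hf; P = rho*g*Q*H.
Step 1 — flow rate (continuity, Q = A*v):
  A = pi*(0.374/2)^2 = 0.10986 m^2
  Q = 0.10986 * 1.66 = 0.18236 m^3/s
Step 2 — friction head loss (Darcy-Weisbach):
  hf = 0.0212 * (107/0.374) * (1.66^2 / (2*9.81))
  hf = 0.85185 m
Step 3 — total head: H = 12 + 0.85185 = 12.852 m
Step 4 — hydraulic power (P = rho*g*Q*H):
  P = 1000 * 9.81 * 0.18236 * 12.852 = 23000 W
Therefore the hydraulic power required at the pump = 23000 W.
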